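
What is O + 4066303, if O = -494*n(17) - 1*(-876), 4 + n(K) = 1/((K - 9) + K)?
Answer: 101728381/25 ≈ 4.0691e+6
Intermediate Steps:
n(K) = -4 + 1/(-9 + 2*K) (n(K) = -4 + 1/((K - 9) + K) = -4 + 1/((-9 + K) + K) = -4 + 1/(-9 + 2*K))
O = 70806/25 (O = -494*(37 - 8*17)/(-9 + 2*17) - 1*(-876) = -494*(37 - 136)/(-9 + 34) + 876 = -494*(-99)/25 + 876 = -494*(-99/25) + 876 = 48906/25 + 876 = 70806/25 ≈ 2832.2)
O + 4066303 = 70806/25 + 4066303 = 101728381/25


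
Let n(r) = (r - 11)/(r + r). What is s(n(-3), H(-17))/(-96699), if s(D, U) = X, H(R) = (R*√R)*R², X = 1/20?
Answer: -1/1933980 ≈ -5.1707e-7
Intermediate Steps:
X = 1/20 ≈ 0.050000
H(R) = R^(7/2) (H(R) = R^(3/2)*R² = R^(7/2))
n(r) = (-11 + r)/(2*r) (n(r) = (-11 + r)/((2*r)) = (-11 + r)*(1/(2*r)) = (-11 + r)/(2*r))
s(D, U) = 1/20
s(n(-3), H(-17))/(-96699) = (1/20)/(-96699) = (1/20)*(-1/96699) = -1/1933980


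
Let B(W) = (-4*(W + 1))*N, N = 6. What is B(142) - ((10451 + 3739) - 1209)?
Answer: -16413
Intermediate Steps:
B(W) = -24 - 24*W (B(W) = -4*(W + 1)*6 = -4*(1 + W)*6 = (-4 - 4*W)*6 = -24 - 24*W)
B(142) - ((10451 + 3739) - 1209) = (-24 - 24*142) - ((10451 + 3739) - 1209) = (-24 - 3408) - (14190 - 1209) = -3432 - 1*12981 = -3432 - 12981 = -16413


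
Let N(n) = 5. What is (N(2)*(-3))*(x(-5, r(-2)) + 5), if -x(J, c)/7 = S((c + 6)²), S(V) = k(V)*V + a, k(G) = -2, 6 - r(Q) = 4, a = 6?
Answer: -12885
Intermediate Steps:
r(Q) = 2 (r(Q) = 6 - 1*4 = 6 - 4 = 2)
S(V) = 6 - 2*V (S(V) = -2*V + 6 = 6 - 2*V)
x(J, c) = -42 + 14*(6 + c)² (x(J, c) = -7*(6 - 2*(c + 6)²) = -7*(6 - 2*(6 + c)²) = -42 + 14*(6 + c)²)
(N(2)*(-3))*(x(-5, r(-2)) + 5) = (5*(-3))*((-42 + 14*(6 + 2)²) + 5) = -15*((-42 + 14*8²) + 5) = -15*((-42 + 14*64) + 5) = -15*((-42 + 896) + 5) = -15*(854 + 5) = -15*859 = -12885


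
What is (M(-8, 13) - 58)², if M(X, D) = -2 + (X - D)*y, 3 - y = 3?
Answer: 3600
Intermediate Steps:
y = 0 (y = 3 - 1*3 = 3 - 3 = 0)
M(X, D) = -2 (M(X, D) = -2 + (X - D)*0 = -2 + 0 = -2)
(M(-8, 13) - 58)² = (-2 - 58)² = (-60)² = 3600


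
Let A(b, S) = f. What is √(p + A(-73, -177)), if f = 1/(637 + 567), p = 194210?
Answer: √70382481141/602 ≈ 440.69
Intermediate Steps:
f = 1/1204 ≈ 0.00083056
A(b, S) = 1/1204
√(p + A(-73, -177)) = √(194210 + 1/1204) = √(233828841/1204) = √70382481141/602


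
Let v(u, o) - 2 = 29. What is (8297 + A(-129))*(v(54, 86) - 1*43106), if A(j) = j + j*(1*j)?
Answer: -1068647675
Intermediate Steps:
v(u, o) = 31 (v(u, o) = 2 + 29 = 31)
A(j) = j + j² (A(j) = j + j*j = j + j²)
(8297 + A(-129))*(v(54, 86) - 1*43106) = (8297 - 129*(1 - 129))*(31 - 1*43106) = (8297 - 129*(-128))*(31 - 43106) = (8297 + 16512)*(-43075) = 24809*(-43075) = -1068647675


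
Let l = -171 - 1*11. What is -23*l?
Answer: 4186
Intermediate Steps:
l = -182 (l = -171 - 11 = -182)
-23*l = -23*(-182) = 4186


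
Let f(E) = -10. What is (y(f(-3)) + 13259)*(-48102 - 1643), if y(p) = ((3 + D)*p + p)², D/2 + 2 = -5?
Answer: -1157018955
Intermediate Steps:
D = -14 (D = -4 + 2*(-5) = -4 - 10 = -14)
y(p) = 100*p² (y(p) = ((3 - 14)*p + p)² = (-11*p + p)² = (-10*p)² = 100*p²)
(y(f(-3)) + 13259)*(-48102 - 1643) = (100*(-10)² + 13259)*(-48102 - 1643) = (100*100 + 13259)*(-49745) = (10000 + 13259)*(-49745) = 23259*(-49745) = -1157018955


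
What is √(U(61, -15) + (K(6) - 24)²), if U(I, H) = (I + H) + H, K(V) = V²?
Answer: 5*√7 ≈ 13.229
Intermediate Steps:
U(I, H) = I + 2*H (U(I, H) = (H + I) + H = I + 2*H)
√(U(61, -15) + (K(6) - 24)²) = √((61 + 2*(-15)) + (6² - 24)²) = √((61 - 30) + (36 - 24)²) = √(31 + 12²) = √(31 + 144) = √175 = 5*√7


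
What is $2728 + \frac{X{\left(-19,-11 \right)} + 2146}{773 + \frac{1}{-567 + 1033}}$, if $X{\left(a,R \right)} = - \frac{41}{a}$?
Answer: $\frac{6229963666}{2281387} \approx 2730.8$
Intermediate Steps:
$2728 + \frac{X{\left(-19,-11 \right)} + 2146}{773 + \frac{1}{-567 + 1033}} = 2728 + \frac{- \frac{41}{-19} + 2146}{773 + \frac{1}{-567 + 1033}} = 2728 + \frac{\left(-41\right) \left(- \frac{1}{19}\right) + 2146}{773 + \frac{1}{466}} = 2728 + \frac{\frac{41}{19} + 2146}{773 + \frac{1}{466}} = 2728 + \frac{40815}{19 \cdot \frac{360219}{466}} = 2728 + \frac{40815}{19} \cdot \frac{466}{360219} = 2728 + \frac{6339930}{2281387} = \frac{6229963666}{2281387}$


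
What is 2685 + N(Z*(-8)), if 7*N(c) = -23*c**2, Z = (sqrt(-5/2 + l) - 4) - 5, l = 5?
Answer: -104117/7 + 13248*sqrt(10)/7 ≈ -8889.0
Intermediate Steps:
Z = -9 + sqrt(10)/2 (Z = (sqrt(-5/2 + 5) - 4) - 5 = (sqrt(5/2) - 4) - 5 = (sqrt(10)/2 - 4) - 5 = (-4 + sqrt(10)/2) - 5 = -9 + sqrt(10)/2 ≈ -7.4189)
N(c) = -23*c**2/7 (N(c) = (-23*c**2)/7 = -23*c**2/7)
2685 + N(Z*(-8)) = 2685 - 23*64*(-9 + sqrt(10)/2)**2/7 = 2685 - 23*(72 - 4*sqrt(10))**2/7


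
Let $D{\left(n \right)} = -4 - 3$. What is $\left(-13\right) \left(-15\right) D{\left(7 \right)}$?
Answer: $-1365$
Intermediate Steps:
$D{\left(n \right)} = -7$ ($D{\left(n \right)} = -4 - 3 = -7$)
$\left(-13\right) \left(-15\right) D{\left(7 \right)} = \left(-13\right) \left(-15\right) \left(-7\right) = 195 \left(-7\right) = -1365$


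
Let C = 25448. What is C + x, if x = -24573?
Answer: 875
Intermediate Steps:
C + x = 25448 - 24573 = 875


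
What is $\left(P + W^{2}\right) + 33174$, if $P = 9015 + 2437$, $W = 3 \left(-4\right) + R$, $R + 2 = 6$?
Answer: $44690$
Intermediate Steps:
$R = 4$ ($R = -2 + 6 = 4$)
$W = -8$ ($W = 3 \left(-4\right) + 4 = -12 + 4 = -8$)
$P = 11452$
$\left(P + W^{2}\right) + 33174 = \left(11452 + \left(-8\right)^{2}\right) + 33174 = \left(11452 + 64\right) + 33174 = 11516 + 33174 = 44690$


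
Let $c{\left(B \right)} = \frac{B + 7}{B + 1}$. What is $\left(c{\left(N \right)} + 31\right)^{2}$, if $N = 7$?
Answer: $\frac{17161}{16} \approx 1072.6$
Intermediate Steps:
$c{\left(B \right)} = \frac{7 + B}{1 + B}$
$\left(c{\left(N \right)} + 31\right)^{2} = \left(\frac{7 + 7}{1 + 7} + 31\right)^{2} = \left(\frac{1}{8} \cdot 14 + 31\right)^{2} = \left(\frac{7}{4} + 31\right)^{2} = \left(\frac{131}{4}\right)^{2} = \frac{17161}{16}$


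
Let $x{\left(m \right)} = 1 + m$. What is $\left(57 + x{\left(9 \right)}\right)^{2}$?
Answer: $4489$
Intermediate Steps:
$\left(57 + x{\left(9 \right)}\right)^{2} = \left(57 + \left(1 + 9\right)\right)^{2} = \left(57 + 10\right)^{2} = 67^{2} = 4489$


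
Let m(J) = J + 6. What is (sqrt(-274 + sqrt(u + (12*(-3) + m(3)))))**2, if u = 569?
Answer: -274 + sqrt(542) ≈ -250.72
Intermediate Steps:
m(J) = 6 + J
(sqrt(-274 + sqrt(u + (12*(-3) + m(3)))))**2 = (sqrt(-274 + sqrt(569 + (12*(-3) + (6 + 3)))))**2 = (sqrt(-274 + sqrt(569 + (-36 + 9))))**2 = (sqrt(-274 + sqrt(569 - 27)))**2 = (sqrt(-274 + sqrt(542)))**2 = -274 + sqrt(542)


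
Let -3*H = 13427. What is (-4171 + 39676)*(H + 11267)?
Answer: 241126290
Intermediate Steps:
H = -13427/3 (H = -1/3*13427 = -13427/3 ≈ -4475.7)
(-4171 + 39676)*(H + 11267) = (-4171 + 39676)*(-13427/3 + 11267) = 35505*(20374/3) = 241126290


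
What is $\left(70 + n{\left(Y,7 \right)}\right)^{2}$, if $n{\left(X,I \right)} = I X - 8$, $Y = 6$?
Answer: $10816$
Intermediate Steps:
$n{\left(X,I \right)} = -8 + I X$
$\left(70 + n{\left(Y,7 \right)}\right)^{2} = \left(70 + \left(-8 + 7 \cdot 6\right)\right)^{2} = \left(70 + \left(-8 + 42\right)\right)^{2} = \left(70 + 34\right)^{2} = 104^{2} = 10816$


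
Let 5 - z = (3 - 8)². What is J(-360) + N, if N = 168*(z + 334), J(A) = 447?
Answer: 53199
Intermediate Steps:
z = -20 (z = 5 - (3 - 8)² = 5 - 1*(-5)² = 5 - 1*25 = 5 - 25 = -20)
N = 52752 (N = 168*(-20 + 334) = 168*314 = 52752)
J(-360) + N = 447 + 52752 = 53199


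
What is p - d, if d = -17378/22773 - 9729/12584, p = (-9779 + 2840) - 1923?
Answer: -2539191235115/286575432 ≈ -8860.5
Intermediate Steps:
p = -8862 (p = -6939 - 1923 = -8862)
d = -440243269/286575432 (d = -17378*1/22773 - 9729*1/12584 = -17378/22773 - 9729/12584 = -440243269/286575432 ≈ -1.5362)
p - d = -8862 - 1*(-440243269/286575432) = -8862 + 440243269/286575432 = -2539191235115/286575432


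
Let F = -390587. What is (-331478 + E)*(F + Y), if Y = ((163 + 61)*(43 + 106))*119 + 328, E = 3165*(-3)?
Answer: -1221189684905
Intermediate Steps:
E = -9495
Y = 3972072 (Y = (224*149)*119 + 328 = 33376*119 + 328 = 3971744 + 328 = 3972072)
(-331478 + E)*(F + Y) = (-331478 - 9495)*(-390587 + 3972072) = -340973*3581485 = -1221189684905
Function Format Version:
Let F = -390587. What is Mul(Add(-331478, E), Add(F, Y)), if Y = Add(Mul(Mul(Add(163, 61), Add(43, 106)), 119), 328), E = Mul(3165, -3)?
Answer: -1221189684905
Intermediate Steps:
E = -9495
Y = 3972072 (Y = Add(Mul(Mul(224, 149), 119), 328) = Add(Mul(33376, 119), 328) = Add(3971744, 328) = 3972072)
Mul(Add(-331478, E), Add(F, Y)) = Mul(Add(-331478, -9495), Add(-390587, 3972072)) = Mul(-340973, 3581485) = -1221189684905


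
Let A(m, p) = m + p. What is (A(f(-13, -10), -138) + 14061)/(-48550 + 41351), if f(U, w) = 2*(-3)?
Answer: -13917/7199 ≈ -1.9332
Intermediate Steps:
f(U, w) = -6
(A(f(-13, -10), -138) + 14061)/(-48550 + 41351) = ((-6 - 138) + 14061)/(-48550 + 41351) = (-144 + 14061)/(-7199) = 13917*(-1/7199) = -13917/7199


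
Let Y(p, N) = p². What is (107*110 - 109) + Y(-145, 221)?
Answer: 32686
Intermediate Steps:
(107*110 - 109) + Y(-145, 221) = (107*110 - 109) + (-145)² = (11770 - 109) + 21025 = 11661 + 21025 = 32686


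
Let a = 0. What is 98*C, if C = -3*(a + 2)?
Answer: -588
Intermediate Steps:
C = -6 (C = -3*(0 + 2) = -3*2 = -6)
98*C = 98*(-6) = -588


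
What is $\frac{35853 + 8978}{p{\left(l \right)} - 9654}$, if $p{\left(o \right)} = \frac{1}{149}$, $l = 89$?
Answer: $- \frac{6679819}{1438445} \approx -4.6438$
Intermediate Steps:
$p{\left(o \right)} = \frac{1}{149}$
$\frac{35853 + 8978}{p{\left(l \right)} - 9654} = \frac{35853 + 8978}{\frac{1}{149} - 9654} = \frac{44831}{- \frac{1438445}{149}} = 44831 \left(- \frac{149}{1438445}\right) = - \frac{6679819}{1438445}$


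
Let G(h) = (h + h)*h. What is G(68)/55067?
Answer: 9248/55067 ≈ 0.16794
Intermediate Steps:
G(h) = 2*h**2 (G(h) = (2*h)*h = 2*h**2)
G(68)/55067 = (2*68**2)/55067 = (2*4624)*(1/55067) = 9248*(1/55067) = 9248/55067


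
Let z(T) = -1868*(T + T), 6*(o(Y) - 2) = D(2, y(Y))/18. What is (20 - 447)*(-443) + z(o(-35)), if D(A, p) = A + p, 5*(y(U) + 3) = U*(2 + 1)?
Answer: 4926151/27 ≈ 1.8245e+5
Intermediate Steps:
y(U) = -3 + 3*U/5 (y(U) = -3 + (U*(2 + 1))/5 = -3 + (U*3)/5 = -3 + (3*U)/5 = -3 + 3*U/5)
o(Y) = 215/108 + Y/180 (o(Y) = 2 + ((2 + (-3 + 3*Y/5))/18)/6 = 2 + ((-1 + 3*Y/5)*(1/18))/6 = 2 + (-1/18 + Y/30)/6 = 2 + (-1/108 + Y/180) = 215/108 + Y/180)
z(T) = -3736*T
(20 - 447)*(-443) + z(o(-35)) = (20 - 447)*(-443) - 3736*(215/108 + (1/180)*(-35)) = -427*(-443) - 3736*(215/108 - 7/36) = 189161 - 3736*97/54 = 189161 - 181196/27 = 4926151/27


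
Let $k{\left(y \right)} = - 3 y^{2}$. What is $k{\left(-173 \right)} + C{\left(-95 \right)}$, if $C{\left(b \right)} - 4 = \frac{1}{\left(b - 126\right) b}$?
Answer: $- \frac{1884994084}{20995} \approx -89783.0$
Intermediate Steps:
$C{\left(b \right)} = 4 + \frac{1}{b \left(-126 + b\right)}$ ($C{\left(b \right)} = 4 + \frac{1}{\left(b - 126\right) b} = 4 + \frac{1}{\left(-126 + b\right) b} = 4 + \frac{1}{b \left(-126 + b\right)}$)
$k{\left(-173 \right)} + C{\left(-95 \right)} = - 3 \left(-173\right)^{2} + \frac{1 - -47880 + 4 \left(-95\right)^{2}}{\left(-95\right) \left(-126 - 95\right)} = \left(-3\right) 29929 - \frac{1 + 47880 + 4 \cdot 9025}{95 \left(-221\right)} = -89787 - - \frac{1 + 47880 + 36100}{20995} = -89787 - \left(- \frac{1}{20995}\right) 83981 = -89787 + \frac{83981}{20995} = - \frac{1884994084}{20995}$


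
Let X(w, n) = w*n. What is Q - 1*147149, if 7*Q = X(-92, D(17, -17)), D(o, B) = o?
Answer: -1031607/7 ≈ -1.4737e+5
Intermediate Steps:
X(w, n) = n*w
Q = -1564/7 (Q = (17*(-92))/7 = (⅐)*(-1564) = -1564/7 ≈ -223.43)
Q - 1*147149 = -1564/7 - 1*147149 = -1564/7 - 147149 = -1031607/7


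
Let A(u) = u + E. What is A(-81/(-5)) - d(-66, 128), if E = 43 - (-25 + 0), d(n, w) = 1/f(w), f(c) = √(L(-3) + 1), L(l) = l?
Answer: 421/5 + I*√2/2 ≈ 84.2 + 0.70711*I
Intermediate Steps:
f(c) = I*√2 (f(c) = √(-3 + 1) = √(-2) = I*√2)
d(n, w) = -I*√2/2 (d(n, w) = 1/(I*√2) = -I*√2/2)
E = 68 (E = 43 - 1*(-25) = 43 + 25 = 68)
A(u) = 68 + u (A(u) = u + 68 = 68 + u)
A(-81/(-5)) - d(-66, 128) = (68 - 81/(-5)) - (-1)*I*√2/2 = (68 - 81*(-⅕)) + I*√2/2 = (68 + 81/5) + I*√2/2 = 421/5 + I*√2/2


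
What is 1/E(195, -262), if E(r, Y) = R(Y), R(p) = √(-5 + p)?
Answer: -I*√267/267 ≈ -0.061199*I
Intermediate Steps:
E(r, Y) = √(-5 + Y)
1/E(195, -262) = 1/(√(-5 - 262)) = 1/(√(-267)) = 1/(I*√267) = -I*√267/267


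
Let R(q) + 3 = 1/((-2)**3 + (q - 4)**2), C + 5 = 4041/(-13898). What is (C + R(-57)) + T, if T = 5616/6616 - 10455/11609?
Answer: -87935075507277/10540949176706 ≈ -8.3422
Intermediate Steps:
C = -73531/13898 (C = -5 + 4041/(-13898) = -5 + 4041*(-1/13898) = -5 - 4041/13898 = -73531/13898 ≈ -5.2908)
T = -496767/9600643 (T = 5616*(1/6616) - 10455*1/11609 = 702/827 - 10455/11609 = -496767/9600643 ≈ -0.051743)
R(q) = -3 + 1/(-8 + (-4 + q)**2) (R(q) = -3 + 1/((-2)**3 + (q - 4)**2) = -3 + 1/(-8 + (-4 + q)**2))
(C + R(-57)) + T = (-73531/13898 + (25 - 3*(-4 - 57)**2)/(-8 + (-4 - 57)**2)) - 496767/9600643 = (-73531/13898 + (25 - 3*(-61)**2)/(-8 + (-61)**2)) - 496767/9600643 = (-73531/13898 + (25 - 3*3721)/(-8 + 3721)) - 496767/9600643 = (-73531/13898 + (25 - 11163)/3713) - 496767/9600643 = (-73531/13898 + (1/3713)*(-11138)) - 496767/9600643 = (-73531/13898 - 11138/3713) - 496767/9600643 = -427816527/51603274 - 496767/9600643 = -87935075507277/10540949176706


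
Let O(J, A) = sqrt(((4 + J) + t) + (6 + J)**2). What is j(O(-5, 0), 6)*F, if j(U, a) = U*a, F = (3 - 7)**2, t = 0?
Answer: 0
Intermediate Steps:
F = 16 (F = (-4)**2 = 16)
O(J, A) = sqrt(4 + J + (6 + J)**2) (O(J, A) = sqrt(((4 + J) + 0) + (6 + J)**2) = sqrt((4 + J) + (6 + J)**2) = sqrt(4 + J + (6 + J)**2))
j(O(-5, 0), 6)*F = (sqrt(4 - 5 + (6 - 5)**2)*6)*16 = (sqrt(4 - 5 + 1**2)*6)*16 = (sqrt(4 - 5 + 1)*6)*16 = (sqrt(0)*6)*16 = (0*6)*16 = 0*16 = 0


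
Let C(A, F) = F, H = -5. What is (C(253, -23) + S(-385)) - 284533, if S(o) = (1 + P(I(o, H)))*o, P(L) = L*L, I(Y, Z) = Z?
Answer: -294566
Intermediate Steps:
P(L) = L²
S(o) = 26*o (S(o) = (1 + (-5)²)*o = (1 + 25)*o = 26*o)
(C(253, -23) + S(-385)) - 284533 = (-23 + 26*(-385)) - 284533 = (-23 - 10010) - 284533 = -10033 - 284533 = -294566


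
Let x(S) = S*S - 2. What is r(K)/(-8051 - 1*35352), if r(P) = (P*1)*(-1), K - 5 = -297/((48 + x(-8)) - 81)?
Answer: -152/1258687 ≈ -0.00012076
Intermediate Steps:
x(S) = -2 + S² (x(S) = S² - 2 = -2 + S²)
K = -152/29 (K = 5 - 297/((48 + (-2 + (-8)²)) - 81) = 5 - 297/((48 + (-2 + 64)) - 81) = 5 - 297/((48 + 62) - 81) = 5 - 297/(110 - 81) = 5 - 297/29 = -152/29 ≈ -5.2414)
r(P) = -P (r(P) = P*(-1) = -P)
r(K)/(-8051 - 1*35352) = (-1*(-152/29))/(-8051 - 1*35352) = 152/(29*(-8051 - 35352)) = (152/29)/(-43403) = (152/29)*(-1/43403) = -152/1258687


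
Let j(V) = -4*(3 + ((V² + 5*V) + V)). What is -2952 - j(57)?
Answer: 11424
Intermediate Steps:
j(V) = -12 - 24*V - 4*V² (j(V) = -4*(3 + (V² + 6*V)) = -4*(3 + V² + 6*V) = -12 - 24*V - 4*V²)
-2952 - j(57) = -2952 - (-12 - 24*57 - 4*57²) = -2952 - (-12 - 1368 - 4*3249) = -2952 - (-12 - 1368 - 12996) = -2952 - 1*(-14376) = -2952 + 14376 = 11424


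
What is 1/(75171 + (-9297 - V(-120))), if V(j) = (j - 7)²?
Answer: 1/49745 ≈ 2.0103e-5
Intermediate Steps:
V(j) = (-7 + j)²
1/(75171 + (-9297 - V(-120))) = 1/(75171 + (-9297 - (-7 - 120)²)) = 1/(75171 + (-9297 - 1*(-127)²)) = 1/(75171 + (-9297 - 1*16129)) = 1/(75171 + (-9297 - 16129)) = 1/(75171 - 25426) = 1/49745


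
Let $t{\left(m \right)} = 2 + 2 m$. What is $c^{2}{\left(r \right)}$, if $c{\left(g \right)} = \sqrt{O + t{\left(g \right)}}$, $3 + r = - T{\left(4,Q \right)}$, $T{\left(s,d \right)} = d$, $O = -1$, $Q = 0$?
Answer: $-5$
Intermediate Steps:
$r = -3$ ($r = -3 - 0 = -3 + 0 = -3$)
$c{\left(g \right)} = \sqrt{1 + 2 g}$ ($c{\left(g \right)} = \sqrt{-1 + \left(2 + 2 g\right)} = \sqrt{1 + 2 g}$)
$c^{2}{\left(r \right)} = \left(\sqrt{1 + 2 \left(-3\right)}\right)^{2} = \left(\sqrt{1 - 6}\right)^{2} = \left(\sqrt{-5}\right)^{2} = \left(i \sqrt{5}\right)^{2} = -5$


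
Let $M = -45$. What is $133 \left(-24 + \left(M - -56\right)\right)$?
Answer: $-1729$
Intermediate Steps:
$133 \left(-24 + \left(M - -56\right)\right) = 133 \left(-24 - -11\right) = 133 \left(-24 + \left(-45 + 56\right)\right) = 133 \left(-24 + 11\right) = 133 \left(-13\right) = -1729$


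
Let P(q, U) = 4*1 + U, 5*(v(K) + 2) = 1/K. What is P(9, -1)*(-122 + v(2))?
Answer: -3717/10 ≈ -371.70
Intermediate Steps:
v(K) = -2 + 1/(5*K)
P(q, U) = 4 + U
P(9, -1)*(-122 + v(2)) = (4 - 1)*(-122 + (-2 + (⅕)/2)) = 3*(-122 + (-2 + (⅕)*(½))) = 3*(-122 + (-2 + ⅒)) = 3*(-122 - 19/10) = 3*(-1239/10) = -3717/10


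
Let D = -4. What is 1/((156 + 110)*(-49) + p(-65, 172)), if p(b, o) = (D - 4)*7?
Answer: -1/13090 ≈ -7.6394e-5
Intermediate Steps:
p(b, o) = -56 (p(b, o) = (-4 - 4)*7 = -8*7 = -56)
1/((156 + 110)*(-49) + p(-65, 172)) = 1/((156 + 110)*(-49) - 56) = 1/(266*(-49) - 56) = 1/(-13034 - 56) = 1/(-13090) = -1/13090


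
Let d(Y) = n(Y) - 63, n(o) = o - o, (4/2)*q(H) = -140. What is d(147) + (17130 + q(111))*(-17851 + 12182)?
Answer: -96713203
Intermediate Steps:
q(H) = -70 (q(H) = (½)*(-140) = -70)
n(o) = 0
d(Y) = -63 (d(Y) = 0 - 63 = -63)
d(147) + (17130 + q(111))*(-17851 + 12182) = -63 + (17130 - 70)*(-17851 + 12182) = -63 + 17060*(-5669) = -63 - 96713140 = -96713203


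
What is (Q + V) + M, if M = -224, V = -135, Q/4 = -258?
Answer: -1391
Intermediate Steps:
Q = -1032 (Q = 4*(-258) = -1032)
(Q + V) + M = (-1032 - 135) - 224 = -1167 - 224 = -1391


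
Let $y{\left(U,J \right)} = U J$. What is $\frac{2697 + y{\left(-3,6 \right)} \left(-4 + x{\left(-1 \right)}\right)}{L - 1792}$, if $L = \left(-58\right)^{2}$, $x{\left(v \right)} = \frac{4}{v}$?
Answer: $\frac{947}{524} \approx 1.8073$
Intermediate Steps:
$y{\left(U,J \right)} = J U$
$L = 3364$
$\frac{2697 + y{\left(-3,6 \right)} \left(-4 + x{\left(-1 \right)}\right)}{L - 1792} = \frac{2697 + 6 \left(-3\right) \left(-4 + \frac{4}{-1}\right)}{3364 - 1792} = \frac{2697 - 18 \left(-4 + 4 \left(-1\right)\right)}{1572} = \left(2697 - 18 \left(-4 - 4\right)\right) \frac{1}{1572} = \left(2697 - -144\right) \frac{1}{1572} = \left(2697 + 144\right) \frac{1}{1572} = 2841 \cdot \frac{1}{1572} = \frac{947}{524}$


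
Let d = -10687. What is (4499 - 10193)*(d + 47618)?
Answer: -210285114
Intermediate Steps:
(4499 - 10193)*(d + 47618) = (4499 - 10193)*(-10687 + 47618) = -5694*36931 = -210285114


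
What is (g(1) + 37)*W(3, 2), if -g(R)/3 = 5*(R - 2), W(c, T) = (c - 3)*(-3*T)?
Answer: 0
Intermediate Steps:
W(c, T) = -3*T*(-3 + c) (W(c, T) = (-3 + c)*(-3*T) = -3*T*(-3 + c))
g(R) = 30 - 15*R (g(R) = -15*(R - 2) = -15*(-2 + R) = -3*(-10 + 5*R) = 30 - 15*R)
(g(1) + 37)*W(3, 2) = ((30 - 15*1) + 37)*(3*2*(3 - 1*3)) = ((30 - 15) + 37)*(3*2*(3 - 3)) = (15 + 37)*(3*2*0) = 52*0 = 0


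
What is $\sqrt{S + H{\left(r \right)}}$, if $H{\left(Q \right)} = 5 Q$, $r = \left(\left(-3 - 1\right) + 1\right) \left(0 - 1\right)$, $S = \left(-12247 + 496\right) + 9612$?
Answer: $6 i \sqrt{59} \approx 46.087 i$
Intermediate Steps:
$S = -2139$ ($S = -11751 + 9612 = -2139$)
$r = 3$ ($r = \left(-4 + 1\right) \left(-1\right) = \left(-3\right) \left(-1\right) = 3$)
$\sqrt{S + H{\left(r \right)}} = \sqrt{-2139 + 5 \cdot 3} = \sqrt{-2139 + 15} = \sqrt{-2124} = 6 i \sqrt{59}$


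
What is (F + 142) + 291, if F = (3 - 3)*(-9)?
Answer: 433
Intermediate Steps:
F = 0 (F = 0*(-9) = 0)
(F + 142) + 291 = (0 + 142) + 291 = 142 + 291 = 433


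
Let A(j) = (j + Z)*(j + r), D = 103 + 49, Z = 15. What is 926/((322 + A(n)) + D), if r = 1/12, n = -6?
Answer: 3704/1683 ≈ 2.2008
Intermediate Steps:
r = 1/12 ≈ 0.083333
D = 152
A(j) = (15 + j)*(1/12 + j) (A(j) = (j + 15)*(j + 1/12) = (15 + j)*(1/12 + j))
926/((322 + A(n)) + D) = 926/((322 + (5/4 + (-6)² + (181/12)*(-6))) + 152) = 926/((322 + (5/4 + 36 - 181/2)) + 152) = 926/((322 - 213/4) + 152) = 926/(1075/4 + 152) = 926/(1683/4) = 926*(4/1683) = 3704/1683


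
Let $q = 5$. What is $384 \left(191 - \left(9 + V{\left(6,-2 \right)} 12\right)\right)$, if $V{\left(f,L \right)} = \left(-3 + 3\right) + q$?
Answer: $46848$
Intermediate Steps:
$V{\left(f,L \right)} = 5$ ($V{\left(f,L \right)} = \left(-3 + 3\right) + 5 = 0 + 5 = 5$)
$384 \left(191 - \left(9 + V{\left(6,-2 \right)} 12\right)\right) = 384 \left(191 - \left(9 + 5 \cdot 12\right)\right) = 384 \left(191 - \left(9 + 60\right)\right) = 384 \left(191 - 69\right) = 384 \cdot 122 = 46848$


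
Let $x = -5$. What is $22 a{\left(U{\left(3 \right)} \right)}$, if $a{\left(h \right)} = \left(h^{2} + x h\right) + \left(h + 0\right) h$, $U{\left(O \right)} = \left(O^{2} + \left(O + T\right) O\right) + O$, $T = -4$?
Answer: $2574$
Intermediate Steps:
$U{\left(O \right)} = O + O^{2} + O \left(-4 + O\right)$ ($U{\left(O \right)} = \left(O^{2} + \left(O - 4\right) O\right) + O = \left(O^{2} + \left(-4 + O\right) O\right) + O = \left(O^{2} + O \left(-4 + O\right)\right) + O = O + O^{2} + O \left(-4 + O\right)$)
$a{\left(h \right)} = - 5 h + 2 h^{2}$ ($a{\left(h \right)} = \left(h^{2} - 5 h\right) + \left(h + 0\right) h = \left(h^{2} - 5 h\right) + h h = \left(h^{2} - 5 h\right) + h^{2} = - 5 h + 2 h^{2}$)
$22 a{\left(U{\left(3 \right)} \right)} = 22 \cdot 3 \left(-3 + 2 \cdot 3\right) \left(-5 + 2 \cdot 3 \left(-3 + 2 \cdot 3\right)\right) = 22 \cdot 3 \left(-3 + 6\right) \left(-5 + 2 \cdot 3 \left(-3 + 6\right)\right) = 22 \cdot 3 \cdot 3 \left(-5 + 2 \cdot 3 \cdot 3\right) = 22 \cdot 9 \left(-5 + 2 \cdot 9\right) = 22 \cdot 9 \left(-5 + 18\right) = 22 \cdot 9 \cdot 13 = 22 \cdot 117 = 2574$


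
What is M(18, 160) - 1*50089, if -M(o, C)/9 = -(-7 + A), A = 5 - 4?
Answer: -50143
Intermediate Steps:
A = 1
M(o, C) = -54 (M(o, C) = -(-9)*(-7 + 1) = -(-9)*(-6) = -9*6 = -54)
M(18, 160) - 1*50089 = -54 - 1*50089 = -54 - 50089 = -50143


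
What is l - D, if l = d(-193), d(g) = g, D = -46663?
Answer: 46470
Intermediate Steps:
l = -193
l - D = -193 - 1*(-46663) = -193 + 46663 = 46470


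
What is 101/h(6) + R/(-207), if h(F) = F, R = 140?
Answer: 6689/414 ≈ 16.157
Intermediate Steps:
101/h(6) + R/(-207) = 101/6 + 140/(-207) = 101*(⅙) + 140*(-1/207) = 101/6 - 140/207 = 6689/414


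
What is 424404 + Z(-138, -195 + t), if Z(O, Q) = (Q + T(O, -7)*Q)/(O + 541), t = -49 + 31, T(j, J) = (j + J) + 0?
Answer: 171065484/403 ≈ 4.2448e+5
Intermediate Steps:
T(j, J) = J + j (T(j, J) = (J + j) + 0 = J + j)
t = -18
Z(O, Q) = (Q + Q*(-7 + O))/(541 + O) (Z(O, Q) = (Q + (-7 + O)*Q)/(O + 541) = (Q + Q*(-7 + O))/(541 + O))
424404 + Z(-138, -195 + t) = 424404 + (-195 - 18)*(-6 - 138)/(541 - 138) = 424404 - 213*(-144)/403 = 424404 - 213*1/403*(-144) = 424404 + 30672/403 = 171065484/403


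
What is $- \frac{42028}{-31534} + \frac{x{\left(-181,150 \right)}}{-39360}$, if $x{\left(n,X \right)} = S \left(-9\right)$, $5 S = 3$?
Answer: $\frac{1378660303}{1034315200} \approx 1.3329$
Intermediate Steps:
$S = \frac{3}{5}$ ($S = \frac{1}{5} \cdot 3 = \frac{3}{5} \approx 0.6$)
$x{\left(n,X \right)} = - \frac{27}{5}$ ($x{\left(n,X \right)} = \frac{3}{5} \left(-9\right) = - \frac{27}{5}$)
$- \frac{42028}{-31534} + \frac{x{\left(-181,150 \right)}}{-39360} = - \frac{42028}{-31534} - \frac{27}{5 \left(-39360\right)} = \left(-42028\right) \left(- \frac{1}{31534}\right) - - \frac{9}{65600} = \frac{21014}{15767} + \frac{9}{65600} = \frac{1378660303}{1034315200}$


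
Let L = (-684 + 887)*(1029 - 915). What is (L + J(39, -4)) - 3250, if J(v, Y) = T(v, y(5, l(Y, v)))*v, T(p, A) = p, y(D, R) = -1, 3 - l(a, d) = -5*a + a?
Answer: 21413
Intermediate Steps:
l(a, d) = 3 + 4*a (l(a, d) = 3 - (-5*a + a) = 3 - (-4)*a = 3 + 4*a)
L = 23142 (L = 203*114 = 23142)
J(v, Y) = v² (J(v, Y) = v*v = v²)
(L + J(39, -4)) - 3250 = (23142 + 39²) - 3250 = (23142 + 1521) - 3250 = 24663 - 3250 = 21413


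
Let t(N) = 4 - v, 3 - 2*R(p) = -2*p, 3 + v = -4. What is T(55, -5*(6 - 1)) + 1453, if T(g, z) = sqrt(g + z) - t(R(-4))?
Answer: 1442 + sqrt(30) ≈ 1447.5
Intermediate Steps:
v = -7 (v = -3 - 4 = -7)
R(p) = 3/2 + p (R(p) = 3/2 - (-1)*p = 3/2 + p)
t(N) = 11 (t(N) = 4 - 1*(-7) = 4 + 7 = 11)
T(g, z) = -11 + sqrt(g + z) (T(g, z) = sqrt(g + z) - 1*11 = sqrt(g + z) - 11 = -11 + sqrt(g + z))
T(55, -5*(6 - 1)) + 1453 = (-11 + sqrt(55 - 5*(6 - 1))) + 1453 = (-11 + sqrt(55 - 5*5)) + 1453 = (-11 + sqrt(55 - 25)) + 1453 = (-11 + sqrt(30)) + 1453 = 1442 + sqrt(30)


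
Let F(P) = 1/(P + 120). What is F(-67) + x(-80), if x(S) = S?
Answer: -4239/53 ≈ -79.981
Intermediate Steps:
F(P) = 1/(120 + P)
F(-67) + x(-80) = 1/(120 - 67) - 80 = 1/53 - 80 = -4239/53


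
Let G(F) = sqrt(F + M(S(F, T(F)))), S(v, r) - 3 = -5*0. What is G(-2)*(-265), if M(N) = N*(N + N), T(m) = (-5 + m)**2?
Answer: -1060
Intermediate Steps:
S(v, r) = 3 (S(v, r) = 3 - 5*0 = 3 + 0 = 3)
M(N) = 2*N**2 (M(N) = N*(2*N) = 2*N**2)
G(F) = sqrt(18 + F) (G(F) = sqrt(F + 2*3**2) = sqrt(F + 2*9) = sqrt(F + 18) = sqrt(18 + F))
G(-2)*(-265) = sqrt(18 - 2)*(-265) = sqrt(16)*(-265) = 4*(-265) = -1060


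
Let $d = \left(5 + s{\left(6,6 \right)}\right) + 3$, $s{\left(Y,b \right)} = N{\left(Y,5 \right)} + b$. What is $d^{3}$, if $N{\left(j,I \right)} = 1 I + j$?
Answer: $15625$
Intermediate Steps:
$N{\left(j,I \right)} = I + j$
$s{\left(Y,b \right)} = 5 + Y + b$ ($s{\left(Y,b \right)} = \left(5 + Y\right) + b = 5 + Y + b$)
$d = 25$ ($d = \left(5 + \left(5 + 6 + 6\right)\right) + 3 = \left(5 + 17\right) + 3 = 22 + 3 = 25$)
$d^{3} = 25^{3} = 15625$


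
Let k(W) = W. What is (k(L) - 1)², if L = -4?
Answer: 25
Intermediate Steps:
(k(L) - 1)² = (-4 - 1)² = (-5)² = 25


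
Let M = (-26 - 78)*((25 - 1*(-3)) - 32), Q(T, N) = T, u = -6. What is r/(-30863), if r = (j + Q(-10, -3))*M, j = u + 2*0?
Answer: 6656/30863 ≈ 0.21566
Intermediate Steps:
j = -6 (j = -6 + 2*0 = -6 + 0 = -6)
M = 416 (M = -104*((25 + 3) - 32) = -104*(28 - 32) = -104*(-4) = 416)
r = -6656 (r = (-6 - 10)*416 = -16*416 = -6656)
r/(-30863) = -6656/(-30863) = -6656*(-1/30863) = 6656/30863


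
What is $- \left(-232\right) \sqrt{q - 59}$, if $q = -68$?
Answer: $232 i \sqrt{127} \approx 2614.5 i$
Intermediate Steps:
$- \left(-232\right) \sqrt{q - 59} = - \left(-232\right) \sqrt{-68 - 59} = - \left(-232\right) \sqrt{-127} = - \left(-232\right) i \sqrt{127} = 232 i \sqrt{127}$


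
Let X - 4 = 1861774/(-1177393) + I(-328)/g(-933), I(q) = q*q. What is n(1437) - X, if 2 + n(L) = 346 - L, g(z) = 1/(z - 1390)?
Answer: 294249980755029/1177393 ≈ 2.4992e+8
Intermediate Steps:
g(z) = 1/(-1390 + z)
I(q) = q**2
n(L) = 344 - L (n(L) = -2 + (346 - L) = 344 - L)
X = -294251267645578/1177393 (X = 4 + (1861774/(-1177393) + (-328)**2/(1/(-1390 - 933))) = 4 + (1861774*(-1/1177393) + 107584/(1/(-2323))) = 4 + (-1861774/1177393 + 107584/(-1/2323)) = 4 + (-1861774/1177393 + 107584*(-2323)) = 4 + (-1861774/1177393 - 249917632) = 4 - 294251272355150/1177393 = -294251267645578/1177393 ≈ -2.4992e+8)
n(1437) - X = (344 - 1*1437) - 1*(-294251267645578/1177393) = (344 - 1437) + 294251267645578/1177393 = -1093 + 294251267645578/1177393 = 294249980755029/1177393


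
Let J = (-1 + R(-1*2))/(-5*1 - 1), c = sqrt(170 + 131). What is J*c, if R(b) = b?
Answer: sqrt(301)/2 ≈ 8.6747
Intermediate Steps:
c = sqrt(301) ≈ 17.349
J = 1/2 (J = (-1 - 1*2)/(-5*1 - 1) = (-1 - 2)/(-5 - 1) = -3/(-6) = -3*(-1/6) = 1/2 ≈ 0.50000)
J*c = sqrt(301)/2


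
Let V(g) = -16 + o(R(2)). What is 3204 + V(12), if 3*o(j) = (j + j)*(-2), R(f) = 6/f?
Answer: 3184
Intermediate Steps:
o(j) = -4*j/3 (o(j) = ((j + j)*(-2))/3 = ((2*j)*(-2))/3 = (-4*j)/3 = -4*j/3)
V(g) = -20 (V(g) = -16 - 8/2 = -16 - 4/3*3 = -16 - 4 = -20)
3204 + V(12) = 3204 - 20 = 3184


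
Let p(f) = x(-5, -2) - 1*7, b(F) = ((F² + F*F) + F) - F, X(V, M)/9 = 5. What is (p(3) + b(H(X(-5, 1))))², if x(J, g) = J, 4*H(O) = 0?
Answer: 144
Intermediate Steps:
X(V, M) = 45 (X(V, M) = 9*5 = 45)
H(O) = 0 (H(O) = (¼)*0 = 0)
b(F) = 2*F² (b(F) = ((F² + F²) + F) - F = (2*F² + F) - F = (F + 2*F²) - F = 2*F²)
p(f) = -12 (p(f) = -5 - 1*7 = -5 - 7 = -12)
(p(3) + b(H(X(-5, 1))))² = (-12 + 2*0²)² = (-12 + 2*0)² = (-12 + 0)² = (-12)² = 144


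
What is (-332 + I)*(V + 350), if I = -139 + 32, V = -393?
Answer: 18877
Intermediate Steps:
I = -107
(-332 + I)*(V + 350) = (-332 - 107)*(-393 + 350) = -439*(-43) = 18877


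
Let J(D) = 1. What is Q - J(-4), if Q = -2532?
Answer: -2533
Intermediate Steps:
Q - J(-4) = -2532 - 1*1 = -2532 - 1 = -2533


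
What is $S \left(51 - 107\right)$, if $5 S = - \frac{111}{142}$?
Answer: $\frac{3108}{355} \approx 8.7549$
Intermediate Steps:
$S = - \frac{111}{710}$ ($S = \frac{\left(-111\right) \frac{1}{142}}{5} = \frac{1}{5} \left(- \frac{111}{142}\right) = - \frac{111}{710} \approx -0.15634$)
$S \left(51 - 107\right) = - \frac{111 \left(51 - 107\right)}{710} = \left(- \frac{111}{710}\right) \left(-56\right) = \frac{3108}{355}$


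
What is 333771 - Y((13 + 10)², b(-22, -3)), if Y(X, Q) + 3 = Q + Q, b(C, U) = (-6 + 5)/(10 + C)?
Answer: 2002643/6 ≈ 3.3377e+5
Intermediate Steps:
b(C, U) = -1/(10 + C)
Y(X, Q) = -3 + 2*Q (Y(X, Q) = -3 + (Q + Q) = -3 + 2*Q)
333771 - Y((13 + 10)², b(-22, -3)) = 333771 - (-3 + 2*(-1/(10 - 22))) = 333771 - (-3 + 2*(-1/(-12))) = 333771 - (-3 + 2*(-1*(-1/12))) = 333771 - (-3 + 2*(1/12)) = 333771 - (-3 + ⅙) = 333771 - 1*(-17/6) = 333771 + 17/6 = 2002643/6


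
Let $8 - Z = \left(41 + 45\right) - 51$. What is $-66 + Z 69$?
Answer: $-1929$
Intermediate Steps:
$Z = -27$ ($Z = 8 - \left(\left(41 + 45\right) - 51\right) = 8 - \left(86 - 51\right) = 8 - 35 = -27$)
$-66 + Z 69 = -66 - 1863 = -1929$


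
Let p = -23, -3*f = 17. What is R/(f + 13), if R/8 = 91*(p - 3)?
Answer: -28392/11 ≈ -2581.1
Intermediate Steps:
f = -17/3 (f = -1/3*17 = -17/3 ≈ -5.6667)
R = -18928 (R = 8*(91*(-23 - 3)) = 8*(91*(-26)) = 8*(-2366) = -18928)
R/(f + 13) = -18928/(-17/3 + 13) = -18928/22/3 = -18928*3/22 = -28392/11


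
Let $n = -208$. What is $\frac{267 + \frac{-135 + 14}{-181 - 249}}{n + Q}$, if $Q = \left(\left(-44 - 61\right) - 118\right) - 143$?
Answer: $- \frac{114931}{246820} \approx -0.46565$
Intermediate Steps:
$Q = -366$ ($Q = \left(-105 - 118\right) - 143 = -223 - 143 = -366$)
$\frac{267 + \frac{-135 + 14}{-181 - 249}}{n + Q} = \frac{267 + \frac{-135 + 14}{-181 - 249}}{-208 - 366} = \frac{267 - \frac{121}{-430}}{-574} = \left(267 - - \frac{121}{430}\right) \left(- \frac{1}{574}\right) = \left(267 + \frac{121}{430}\right) \left(- \frac{1}{574}\right) = \frac{114931}{430} \left(- \frac{1}{574}\right) = - \frac{114931}{246820}$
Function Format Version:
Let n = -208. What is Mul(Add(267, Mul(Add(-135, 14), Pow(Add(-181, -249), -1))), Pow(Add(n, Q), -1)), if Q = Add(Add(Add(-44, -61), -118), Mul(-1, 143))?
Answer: Rational(-114931, 246820) ≈ -0.46565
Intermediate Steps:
Q = -366 (Q = Add(Add(-105, -118), -143) = Add(-223, -143) = -366)
Mul(Add(267, Mul(Add(-135, 14), Pow(Add(-181, -249), -1))), Pow(Add(n, Q), -1)) = Mul(Add(267, Mul(Add(-135, 14), Pow(Add(-181, -249), -1))), Pow(Add(-208, -366), -1)) = Mul(Add(267, Mul(-121, Pow(-430, -1))), Pow(-574, -1)) = Mul(Add(267, Mul(-121, Rational(-1, 430))), Rational(-1, 574)) = Mul(Add(267, Rational(121, 430)), Rational(-1, 574)) = Mul(Rational(114931, 430), Rational(-1, 574)) = Rational(-114931, 246820)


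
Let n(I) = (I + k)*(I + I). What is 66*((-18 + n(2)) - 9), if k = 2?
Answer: -726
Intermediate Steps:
n(I) = 2*I*(2 + I) (n(I) = (I + 2)*(I + I) = (2 + I)*(2*I) = 2*I*(2 + I))
66*((-18 + n(2)) - 9) = 66*((-18 + 2*2*(2 + 2)) - 9) = 66*((-18 + 2*2*4) - 9) = 66*((-18 + 16) - 9) = 66*(-2 - 9) = 66*(-11) = -726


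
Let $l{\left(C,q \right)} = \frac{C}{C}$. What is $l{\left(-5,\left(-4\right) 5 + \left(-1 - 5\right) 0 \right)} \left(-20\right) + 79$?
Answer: $59$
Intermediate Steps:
$l{\left(C,q \right)} = 1$
$l{\left(-5,\left(-4\right) 5 + \left(-1 - 5\right) 0 \right)} \left(-20\right) + 79 = 1 \left(-20\right) + 79 = -20 + 79 = 59$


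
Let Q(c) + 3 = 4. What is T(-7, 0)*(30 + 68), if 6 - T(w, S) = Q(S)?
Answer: 490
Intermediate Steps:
Q(c) = 1 (Q(c) = -3 + 4 = 1)
T(w, S) = 5 (T(w, S) = 6 - 1*1 = 6 - 1 = 5)
T(-7, 0)*(30 + 68) = 5*(30 + 68) = 5*98 = 490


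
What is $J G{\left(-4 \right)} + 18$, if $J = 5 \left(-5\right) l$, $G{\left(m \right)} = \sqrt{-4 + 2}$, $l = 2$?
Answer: $18 - 50 i \sqrt{2} \approx 18.0 - 70.711 i$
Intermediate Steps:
$G{\left(m \right)} = i \sqrt{2}$ ($G{\left(m \right)} = \sqrt{-2} = i \sqrt{2}$)
$J = -50$ ($J = 5 \left(-5\right) 2 = \left(-25\right) 2 = -50$)
$J G{\left(-4 \right)} + 18 = - 50 i \sqrt{2} + 18 = 18 - 50 i \sqrt{2}$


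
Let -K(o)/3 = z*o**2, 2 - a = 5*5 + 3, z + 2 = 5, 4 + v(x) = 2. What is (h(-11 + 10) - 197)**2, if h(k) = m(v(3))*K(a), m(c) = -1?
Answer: 34656769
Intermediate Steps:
v(x) = -2 (v(x) = -4 + 2 = -2)
z = 3 (z = -2 + 5 = 3)
a = -26 (a = 2 - (5*5 + 3) = 2 - (25 + 3) = 2 - 1*28 = 2 - 28 = -26)
K(o) = -9*o**2
h(k) = 6084 (h(k) = -(-9)*(-26)**2 = -(-9)*676 = -1*(-6084) = 6084)
(h(-11 + 10) - 197)**2 = (6084 - 197)**2 = 5887**2 = 34656769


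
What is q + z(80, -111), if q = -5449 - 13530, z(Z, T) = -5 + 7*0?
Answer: -18984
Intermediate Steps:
z(Z, T) = -5 (z(Z, T) = -5 + 0 = -5)
q = -18979
q + z(80, -111) = -18979 - 5 = -18984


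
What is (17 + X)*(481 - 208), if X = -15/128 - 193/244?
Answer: 34301085/7808 ≈ 4393.1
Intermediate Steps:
X = -7091/7808 (X = -15*1/128 - 193*1/244 = -15/128 - 193/244 = -7091/7808 ≈ -0.90817)
(17 + X)*(481 - 208) = (17 - 7091/7808)*(481 - 208) = (125645/7808)*273 = 34301085/7808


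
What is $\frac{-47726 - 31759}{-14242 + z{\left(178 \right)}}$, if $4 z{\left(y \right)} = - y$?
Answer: $\frac{158970}{28573} \approx 5.5636$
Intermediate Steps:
$z{\left(y \right)} = - \frac{y}{4}$ ($z{\left(y \right)} = \frac{\left(-1\right) y}{4} = - \frac{y}{4}$)
$\frac{-47726 - 31759}{-14242 + z{\left(178 \right)}} = \frac{-47726 - 31759}{-14242 - \frac{89}{2}} = - \frac{79485}{-14242 - \frac{89}{2}} = - \frac{79485}{- \frac{28573}{2}} = \left(-79485\right) \left(- \frac{2}{28573}\right) = \frac{158970}{28573}$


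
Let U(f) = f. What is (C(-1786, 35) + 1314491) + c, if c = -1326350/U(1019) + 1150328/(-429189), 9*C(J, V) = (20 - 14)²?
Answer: 574315536637163/437343591 ≈ 1.3132e+6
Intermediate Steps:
C(J, V) = 4 (C(J, V) = (20 - 14)²/9 = (⅑)*6² = (⅑)*36 = 4)
c = -570427014382/437343591 (c = -1326350/1019 + 1150328/(-429189) = -1326350*1/1019 + 1150328*(-1/429189) = -1326350/1019 - 1150328/429189 = -570427014382/437343591 ≈ -1304.3)
(C(-1786, 35) + 1314491) + c = (4 + 1314491) - 570427014382/437343591 = 1314495 - 570427014382/437343591 = 574315536637163/437343591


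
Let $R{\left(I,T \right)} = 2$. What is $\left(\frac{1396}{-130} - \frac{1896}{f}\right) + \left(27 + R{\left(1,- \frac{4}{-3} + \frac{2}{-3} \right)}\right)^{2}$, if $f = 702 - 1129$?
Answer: $\frac{23167149}{27755} \approx 834.7$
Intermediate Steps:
$f = -427$
$\left(\frac{1396}{-130} - \frac{1896}{f}\right) + \left(27 + R{\left(1,- \frac{4}{-3} + \frac{2}{-3} \right)}\right)^{2} = \left(\frac{1396}{-130} - \frac{1896}{-427}\right) + \left(27 + 2\right)^{2} = \left(1396 \left(- \frac{1}{130}\right) - - \frac{1896}{427}\right) + 29^{2} = \left(- \frac{698}{65} + \frac{1896}{427}\right) + 841 = - \frac{174806}{27755} + 841 = \frac{23167149}{27755}$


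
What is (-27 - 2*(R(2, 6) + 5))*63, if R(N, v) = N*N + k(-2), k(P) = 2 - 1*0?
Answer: -3087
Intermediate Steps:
k(P) = 2 (k(P) = 2 + 0 = 2)
R(N, v) = 2 + N**2 (R(N, v) = N*N + 2 = N**2 + 2 = 2 + N**2)
(-27 - 2*(R(2, 6) + 5))*63 = (-27 - 2*((2 + 2**2) + 5))*63 = (-27 - 2*((2 + 4) + 5))*63 = (-27 - 2*(6 + 5))*63 = (-27 - 2*11)*63 = (-27 - 22)*63 = -49*63 = -3087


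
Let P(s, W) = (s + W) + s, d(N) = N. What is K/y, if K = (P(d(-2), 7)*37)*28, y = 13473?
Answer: 1036/4491 ≈ 0.23068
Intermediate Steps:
P(s, W) = W + 2*s (P(s, W) = (W + s) + s = W + 2*s)
K = 3108 (K = ((7 + 2*(-2))*37)*28 = ((7 - 4)*37)*28 = (3*37)*28 = 111*28 = 3108)
K/y = 3108/13473 = 3108*(1/13473) = 1036/4491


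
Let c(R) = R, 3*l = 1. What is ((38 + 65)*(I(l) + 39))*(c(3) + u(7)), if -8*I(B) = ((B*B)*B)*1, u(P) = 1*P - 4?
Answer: 867569/36 ≈ 24099.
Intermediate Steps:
l = 1/3 (l = (1/3)*1 = 1/3 ≈ 0.33333)
u(P) = -4 + P (u(P) = P - 4 = -4 + P)
I(B) = -B**3/8 (I(B) = -(B*B)*B/8 = -B**2*B/8 = -B**3/8)
((38 + 65)*(I(l) + 39))*(c(3) + u(7)) = ((38 + 65)*(-(1/3)**3/8 + 39))*(3 + (-4 + 7)) = (103*(-1/8*1/27 + 39))*(3 + 3) = (103*(-1/216 + 39))*6 = (103*(8423/216))*6 = (867569/216)*6 = 867569/36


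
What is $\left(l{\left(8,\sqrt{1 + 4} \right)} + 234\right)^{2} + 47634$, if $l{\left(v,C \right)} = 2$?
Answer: $103330$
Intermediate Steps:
$\left(l{\left(8,\sqrt{1 + 4} \right)} + 234\right)^{2} + 47634 = \left(2 + 234\right)^{2} + 47634 = 236^{2} + 47634 = 55696 + 47634 = 103330$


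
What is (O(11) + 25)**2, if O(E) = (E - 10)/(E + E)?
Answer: 303601/484 ≈ 627.27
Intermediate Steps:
O(E) = (-10 + E)/(2*E) (O(E) = (-10 + E)/((2*E)) = (-10 + E)*(1/(2*E)) = (-10 + E)/(2*E))
(O(11) + 25)**2 = ((1/2)*(-10 + 11)/11 + 25)**2 = ((1/2)*(1/11)*1 + 25)**2 = (1/22 + 25)**2 = (551/22)**2 = 303601/484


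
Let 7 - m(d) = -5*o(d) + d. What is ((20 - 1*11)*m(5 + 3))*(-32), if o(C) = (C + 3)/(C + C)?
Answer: -702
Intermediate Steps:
o(C) = (3 + C)/(2*C) (o(C) = (3 + C)/((2*C)) = (3 + C)*(1/(2*C)) = (3 + C)/(2*C))
m(d) = 7 - d + 5*(3 + d)/(2*d) (m(d) = 7 - (-5*(3 + d)/(2*d) + d) = 7 - (d - 5*(3 + d)/(2*d)) = 7 + (-d + 5*(3 + d)/(2*d)) = 7 - d + 5*(3 + d)/(2*d))
((20 - 1*11)*m(5 + 3))*(-32) = ((20 - 1*11)*(19/2 - (5 + 3) + 15/(2*(5 + 3))))*(-32) = ((20 - 11)*(19/2 - 1*8 + (15/2)/8))*(-32) = (9*(19/2 - 8 + (15/2)*(1/8)))*(-32) = (9*(19/2 - 8 + 15/16))*(-32) = (9*(39/16))*(-32) = (351/16)*(-32) = -702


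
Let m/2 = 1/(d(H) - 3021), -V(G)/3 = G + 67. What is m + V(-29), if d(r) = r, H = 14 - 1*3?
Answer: -171571/1505 ≈ -114.00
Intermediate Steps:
H = 11 (H = 14 - 3 = 11)
V(G) = -201 - 3*G (V(G) = -3*(G + 67) = -3*(67 + G) = -201 - 3*G)
m = -1/1505 (m = 2/(11 - 3021) = 2/(-3010) = 2*(-1/3010) = -1/1505 ≈ -0.00066445)
m + V(-29) = -1/1505 + (-201 - 3*(-29)) = -1/1505 + (-201 + 87) = -1/1505 - 114 = -171571/1505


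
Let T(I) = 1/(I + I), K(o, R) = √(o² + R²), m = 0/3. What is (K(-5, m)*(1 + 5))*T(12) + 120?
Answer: 485/4 ≈ 121.25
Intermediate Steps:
m = 0 (m = 0*(⅓) = 0)
K(o, R) = √(R² + o²)
T(I) = 1/(2*I)
(K(-5, m)*(1 + 5))*T(12) + 120 = (√(0² + (-5)²)*(1 + 5))*((½)/12) + 120 = (√(0 + 25)*6)*((½)*(1/12)) + 120 = (√25*6)*(1/24) + 120 = (5*6)*(1/24) + 120 = 30*(1/24) + 120 = 5/4 + 120 = 485/4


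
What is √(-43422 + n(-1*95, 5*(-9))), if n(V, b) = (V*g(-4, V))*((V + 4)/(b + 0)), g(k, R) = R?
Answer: I*√226543/3 ≈ 158.66*I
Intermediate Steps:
n(V, b) = V²*(4 + V)/b (n(V, b) = (V*V)*((V + 4)/(b + 0)) = V²*((4 + V)/b) = V²*(4 + V)/b)
√(-43422 + n(-1*95, 5*(-9))) = √(-43422 + (-1*95)²*(4 - 1*95)/((5*(-9)))) = √(-43422 + (-95)²*(4 - 95)/(-45)) = √(-43422 + 9025*(-1/45)*(-91)) = √(-43422 + 164255/9) = √(-226543/9) = I*√226543/3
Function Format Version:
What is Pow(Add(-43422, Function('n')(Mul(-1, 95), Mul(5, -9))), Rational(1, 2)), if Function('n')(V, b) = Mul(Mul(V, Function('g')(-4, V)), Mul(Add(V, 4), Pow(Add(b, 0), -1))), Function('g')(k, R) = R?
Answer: Mul(Rational(1, 3), I, Pow(226543, Rational(1, 2))) ≈ Mul(158.66, I)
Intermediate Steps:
Function('n')(V, b) = Mul(Pow(V, 2), Pow(b, -1), Add(4, V)) (Function('n')(V, b) = Mul(Mul(V, V), Mul(Add(V, 4), Pow(Add(b, 0), -1))) = Mul(Pow(V, 2), Mul(Add(4, V), Pow(b, -1))) = Mul(Pow(V, 2), Mul(Pow(b, -1), Add(4, V))) = Mul(Pow(V, 2), Pow(b, -1), Add(4, V)))
Pow(Add(-43422, Function('n')(Mul(-1, 95), Mul(5, -9))), Rational(1, 2)) = Pow(Add(-43422, Mul(Pow(Mul(-1, 95), 2), Pow(Mul(5, -9), -1), Add(4, Mul(-1, 95)))), Rational(1, 2)) = Pow(Add(-43422, Mul(Pow(-95, 2), Pow(-45, -1), Add(4, -95))), Rational(1, 2)) = Pow(Add(-43422, Mul(9025, Rational(-1, 45), -91)), Rational(1, 2)) = Pow(Add(-43422, Rational(164255, 9)), Rational(1, 2)) = Pow(Rational(-226543, 9), Rational(1, 2)) = Mul(Rational(1, 3), I, Pow(226543, Rational(1, 2)))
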